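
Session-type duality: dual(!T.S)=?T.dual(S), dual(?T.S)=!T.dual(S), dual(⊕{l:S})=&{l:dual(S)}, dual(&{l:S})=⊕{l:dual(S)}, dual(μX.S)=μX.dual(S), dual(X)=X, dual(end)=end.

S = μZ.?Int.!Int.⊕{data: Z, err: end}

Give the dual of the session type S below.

μZ.!Int.?Int.&{data: Z, err: end}

μZ → μZ  (rec unchanged)
  ?Int → !Int
    !Int → ?Int
      ⊕{data,err} → &{data,err}  (⊕→&)
        • data:
          dual(Z) = Z
        • err:
          dual(end) = end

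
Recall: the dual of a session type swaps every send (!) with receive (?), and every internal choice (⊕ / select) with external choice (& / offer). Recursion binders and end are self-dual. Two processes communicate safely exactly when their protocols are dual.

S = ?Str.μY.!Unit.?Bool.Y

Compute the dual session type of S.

!Str.μY.?Unit.!Bool.Y

?Str ↦ !Str
  μY ↦ μY  (rec unchanged)
    !Unit ↦ ?Unit
      ?Bool ↦ !Bool
        dual(Y) = Y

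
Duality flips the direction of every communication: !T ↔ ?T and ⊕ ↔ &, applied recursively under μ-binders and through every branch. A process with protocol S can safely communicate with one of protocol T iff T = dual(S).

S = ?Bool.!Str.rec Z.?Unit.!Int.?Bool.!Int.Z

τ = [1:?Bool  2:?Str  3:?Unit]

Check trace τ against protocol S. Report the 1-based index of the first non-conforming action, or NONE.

2

step 1: ?Bool  match  cont: !Str.rec Z.…
step 2: got ?Str, protocol expects !Str  ✗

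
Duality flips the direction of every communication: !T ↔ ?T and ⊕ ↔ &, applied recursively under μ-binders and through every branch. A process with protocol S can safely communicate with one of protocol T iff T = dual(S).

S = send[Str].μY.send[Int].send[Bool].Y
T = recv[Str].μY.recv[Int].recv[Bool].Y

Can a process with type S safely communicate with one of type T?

YES

send[Str] vs recv[Str]  ✓
  μY vs μY  ✓ (rec unchanged)
    send[Int] vs recv[Int]  ✓
      send[Bool] vs recv[Bool]  ✓
        Y vs Y  ✓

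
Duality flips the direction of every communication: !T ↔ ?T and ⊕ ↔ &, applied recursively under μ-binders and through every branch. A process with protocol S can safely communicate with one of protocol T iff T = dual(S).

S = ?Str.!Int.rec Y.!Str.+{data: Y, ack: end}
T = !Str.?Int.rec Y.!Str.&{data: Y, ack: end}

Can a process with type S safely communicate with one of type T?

NO

?Str | !Str  ✓
  !Int | ?Int  ✓
    rec Y | rec Y  ✓ (rec unchanged)
      !Str | !Str  ✗ same direction on both sides — not dual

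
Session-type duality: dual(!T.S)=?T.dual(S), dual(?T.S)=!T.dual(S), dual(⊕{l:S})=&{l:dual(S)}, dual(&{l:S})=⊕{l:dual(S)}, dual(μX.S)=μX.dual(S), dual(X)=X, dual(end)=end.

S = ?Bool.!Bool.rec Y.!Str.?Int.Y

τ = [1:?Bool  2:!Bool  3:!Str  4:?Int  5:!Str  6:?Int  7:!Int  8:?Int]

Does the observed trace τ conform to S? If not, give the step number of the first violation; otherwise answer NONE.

@1 ?Bool  ok  cont: !Bool.rec Y.…
@2 !Bool  ok  cont: rec Y.…
@3 !Str  ok  cont: ?Int.rec Y.…
@4 ?Int  ok  cont: rec Y.…
@5 !Str  ok  cont: ?Int.rec Y.…
@6 ?Int  ok  cont: rec Y.…
@7 got !Int, protocol expects !Str  ✗

7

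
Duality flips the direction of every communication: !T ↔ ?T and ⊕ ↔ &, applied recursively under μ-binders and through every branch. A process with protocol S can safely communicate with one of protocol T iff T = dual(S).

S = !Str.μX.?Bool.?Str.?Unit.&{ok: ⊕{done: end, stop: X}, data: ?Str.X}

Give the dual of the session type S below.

!Str → ?Str
  μX → μX  (μ self-dual)
    ?Bool → !Bool
      ?Str → !Str
        ?Unit → !Unit
          &{ok,data} → ⊕{ok,data}  (external→internal)
            case ok:
              ⊕{done,stop} → &{done,stop}  (⊕→&)
                case done:
                  end self-dual
                case stop:
                  X self-dual
            case data:
              ?Str → !Str
                X self-dual

?Str.μX.!Bool.!Str.!Unit.⊕{ok: &{done: end, stop: X}, data: !Str.X}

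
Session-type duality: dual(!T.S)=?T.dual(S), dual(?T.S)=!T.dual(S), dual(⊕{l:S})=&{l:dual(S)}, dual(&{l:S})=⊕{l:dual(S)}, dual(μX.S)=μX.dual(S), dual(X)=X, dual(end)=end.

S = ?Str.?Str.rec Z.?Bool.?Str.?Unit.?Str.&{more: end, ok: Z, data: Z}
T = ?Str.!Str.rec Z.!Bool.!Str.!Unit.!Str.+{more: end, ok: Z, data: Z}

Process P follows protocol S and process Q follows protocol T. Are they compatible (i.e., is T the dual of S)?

?Str | ?Str  ✗ same direction on both sides — not dual

NO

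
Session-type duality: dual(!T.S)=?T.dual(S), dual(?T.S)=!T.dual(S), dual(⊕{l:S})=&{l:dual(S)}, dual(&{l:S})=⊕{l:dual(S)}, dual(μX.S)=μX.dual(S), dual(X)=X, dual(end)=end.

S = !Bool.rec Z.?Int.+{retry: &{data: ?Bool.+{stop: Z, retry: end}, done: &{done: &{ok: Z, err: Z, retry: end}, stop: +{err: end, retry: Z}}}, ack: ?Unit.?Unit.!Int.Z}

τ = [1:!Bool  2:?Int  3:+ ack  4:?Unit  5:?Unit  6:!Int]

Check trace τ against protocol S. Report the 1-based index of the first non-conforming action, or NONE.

NONE

step 1: !Bool  match  now at rec Z.…
step 2: ?Int  match  now at +{retry: &{data: ?Bool.+{stop: rec Z.…, retry: end}, done: &{done: &{ok: rec Z.…, err: rec Z.…, retry: end}, stop: +{err: end, retry: rec Z.…}}}, ack: ?Unit.?Unit.!Int.rec Z.…}
step 3: + ack  match  now at ?Unit.?Unit.!Int.rec Z.…
step 4: ?Unit  match  now at ?Unit.!Int.rec Z.…
step 5: ?Unit  match  now at !Int.rec Z.…
step 6: !Int  match  now at rec Z.…
all 6 steps conform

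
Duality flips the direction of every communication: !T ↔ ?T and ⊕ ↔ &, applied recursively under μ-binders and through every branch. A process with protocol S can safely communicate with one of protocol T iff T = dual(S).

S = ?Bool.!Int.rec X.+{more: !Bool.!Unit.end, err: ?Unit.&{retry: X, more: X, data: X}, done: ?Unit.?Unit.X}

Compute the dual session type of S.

?Bool = !Bool
  !Int = ?Int
    rec X = rec X  (μ self-dual)
      +{more,err,done} = &{more,err,done}  (internal→external)
        case more:
          !Bool = ?Bool
            !Unit = ?Unit
              dual(end) = end
        case err:
          ?Unit = !Unit
            &{retry,more,data} = +{retry,more,data}  (&→⊕)
              case retry:
                dual(X) = X
              case more:
                dual(X) = X
              case data:
                dual(X) = X
        case done:
          ?Unit = !Unit
            ?Unit = !Unit
              dual(X) = X

!Bool.?Int.rec X.&{more: ?Bool.?Unit.end, err: !Unit.+{retry: X, more: X, data: X}, done: !Unit.!Unit.X}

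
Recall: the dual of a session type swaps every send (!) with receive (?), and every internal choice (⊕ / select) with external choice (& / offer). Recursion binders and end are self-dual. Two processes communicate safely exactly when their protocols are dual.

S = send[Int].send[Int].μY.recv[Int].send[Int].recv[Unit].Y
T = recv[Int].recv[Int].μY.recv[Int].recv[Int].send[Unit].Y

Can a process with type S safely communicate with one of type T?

send[Int] ‖ recv[Int]  ok
  send[Int] ‖ recv[Int]  ok
    μY ‖ μY  ok (μ self-dual)
      recv[Int] ‖ recv[Int]  ✗ same direction on both sides — not dual

NO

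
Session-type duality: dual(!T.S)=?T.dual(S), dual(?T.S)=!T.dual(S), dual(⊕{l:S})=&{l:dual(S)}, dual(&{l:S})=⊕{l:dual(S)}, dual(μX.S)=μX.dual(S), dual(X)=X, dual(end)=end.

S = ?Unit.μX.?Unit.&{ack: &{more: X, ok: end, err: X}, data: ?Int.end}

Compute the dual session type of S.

?Unit ↦ !Unit
  μX ↦ μX  (binder kept)
    ?Unit ↦ !Unit
      &{ack,data} ↦ ⊕{ack,data}  (offer→select)
        [ack]
          &{more,ok,err} ↦ ⊕{more,ok,err}  (offer→select)
            [more]
              dual(X) = X
            [ok]
              dual(end) = end
            [err]
              dual(X) = X
        [data]
          ?Int ↦ !Int
            dual(end) = end

!Unit.μX.!Unit.⊕{ack: ⊕{more: X, ok: end, err: X}, data: !Int.end}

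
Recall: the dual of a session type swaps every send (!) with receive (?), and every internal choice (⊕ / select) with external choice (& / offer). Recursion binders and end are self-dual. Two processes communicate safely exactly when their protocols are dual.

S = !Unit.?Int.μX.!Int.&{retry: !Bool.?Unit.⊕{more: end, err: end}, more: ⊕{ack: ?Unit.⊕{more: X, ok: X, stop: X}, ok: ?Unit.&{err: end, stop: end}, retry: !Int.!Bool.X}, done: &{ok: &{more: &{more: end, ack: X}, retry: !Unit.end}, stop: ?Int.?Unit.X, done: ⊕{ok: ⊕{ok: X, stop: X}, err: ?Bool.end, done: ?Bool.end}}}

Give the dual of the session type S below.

?Unit.!Int.μX.?Int.⊕{retry: ?Bool.!Unit.&{more: end, err: end}, more: &{ack: !Unit.&{more: X, ok: X, stop: X}, ok: !Unit.⊕{err: end, stop: end}, retry: ?Int.?Bool.X}, done: ⊕{ok: ⊕{more: ⊕{more: end, ack: X}, retry: ?Unit.end}, stop: !Int.!Unit.X, done: &{ok: &{ok: X, stop: X}, err: !Bool.end, done: !Bool.end}}}

!Unit = ?Unit
  ?Int = !Int
    μX = μX  (binder kept)
      !Int = ?Int
        &{retry,more,done} = ⊕{retry,more,done}  (&→⊕)
          • retry:
            !Bool = ?Bool
              ?Unit = !Unit
                ⊕{more,err} = &{more,err}  (internal→external)
                  • more:
                    end ↦ end
                  • err:
                    end ↦ end
          • more:
            ⊕{ack,ok,retry} = &{ack,ok,retry}  (internal→external)
              • ack:
                ?Unit = !Unit
                  ⊕{more,ok,stop} = &{more,ok,stop}  (internal→external)
                    • more:
                      X ↦ X
                    • ok:
                      X ↦ X
                    • stop:
                      X ↦ X
              • ok:
                ?Unit = !Unit
                  &{err,stop} = ⊕{err,stop}  (&→⊕)
                    • err:
                      end ↦ end
                    • stop:
                      end ↦ end
              • retry:
                !Int = ?Int
                  !Bool = ?Bool
                    X ↦ X
          • done:
            &{ok,stop,done} = ⊕{ok,stop,done}  (&→⊕)
              • ok:
                &{more,retry} = ⊕{more,retry}  (&→⊕)
                  • more:
                    &{more,ack} = ⊕{more,ack}  (&→⊕)
                      • more:
                        end ↦ end
                      • ack:
                        X ↦ X
                  • retry:
                    !Unit = ?Unit
                      end ↦ end
              • stop:
                ?Int = !Int
                  ?Unit = !Unit
                    X ↦ X
              • done:
                ⊕{ok,err,done} = &{ok,err,done}  (internal→external)
                  • ok:
                    ⊕{ok,stop} = &{ok,stop}  (internal→external)
                      • ok:
                        X ↦ X
                      • stop:
                        X ↦ X
                  • err:
                    ?Bool = !Bool
                      end ↦ end
                  • done:
                    ?Bool = !Bool
                      end ↦ end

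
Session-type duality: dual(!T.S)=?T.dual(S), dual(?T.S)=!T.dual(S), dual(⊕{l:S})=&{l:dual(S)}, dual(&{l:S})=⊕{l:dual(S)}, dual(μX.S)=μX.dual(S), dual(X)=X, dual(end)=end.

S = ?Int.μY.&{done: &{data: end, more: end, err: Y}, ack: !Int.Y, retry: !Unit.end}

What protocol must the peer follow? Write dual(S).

!Int.μY.⊕{done: ⊕{data: end, more: end, err: Y}, ack: ?Int.Y, retry: ?Unit.end}

?Int → !Int
  μY → μY  (rec unchanged)
    &{done,ack,retry} → ⊕{done,ack,retry}  (&→⊕)
      • done:
        &{data,more,err} → ⊕{data,more,err}  (&→⊕)
          • data:
            dual(end) = end
          • more:
            dual(end) = end
          • err:
            dual(Y) = Y
      • ack:
        !Int → ?Int
          dual(Y) = Y
      • retry:
        !Unit → ?Unit
          dual(end) = end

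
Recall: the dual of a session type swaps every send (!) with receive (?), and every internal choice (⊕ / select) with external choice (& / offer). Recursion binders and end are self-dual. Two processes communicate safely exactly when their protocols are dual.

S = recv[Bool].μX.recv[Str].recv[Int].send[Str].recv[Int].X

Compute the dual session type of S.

recv[Bool] → send[Bool]
  μX → μX  (μ self-dual)
    recv[Str] → send[Str]
      recv[Int] → send[Int]
        send[Str] → recv[Str]
          recv[Int] → send[Int]
            X self-dual

send[Bool].μX.send[Str].send[Int].recv[Str].send[Int].X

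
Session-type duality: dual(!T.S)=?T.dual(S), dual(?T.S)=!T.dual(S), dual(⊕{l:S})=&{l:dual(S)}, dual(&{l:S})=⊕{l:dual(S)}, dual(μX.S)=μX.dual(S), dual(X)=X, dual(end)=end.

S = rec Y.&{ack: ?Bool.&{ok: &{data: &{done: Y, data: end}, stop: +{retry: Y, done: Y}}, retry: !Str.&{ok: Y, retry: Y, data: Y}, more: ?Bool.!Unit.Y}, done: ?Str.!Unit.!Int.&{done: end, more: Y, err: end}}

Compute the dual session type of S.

rec Y ↦ rec Y  (binder kept)
  &{ack,done} ↦ +{ack,done}  (external→internal)
    • ack:
      ?Bool ↦ !Bool
        &{ok,retry,more} ↦ +{ok,retry,more}  (external→internal)
          • ok:
            &{data,stop} ↦ +{data,stop}  (external→internal)
              • data:
                &{done,data} ↦ +{done,data}  (external→internal)
                  • done:
                    dual(Y) = Y
                  • data:
                    dual(end) = end
              • stop:
                +{retry,done} ↦ &{retry,done}  (internal→external)
                  • retry:
                    dual(Y) = Y
                  • done:
                    dual(Y) = Y
          • retry:
            !Str ↦ ?Str
              &{ok,retry,data} ↦ +{ok,retry,data}  (external→internal)
                • ok:
                  dual(Y) = Y
                • retry:
                  dual(Y) = Y
                • data:
                  dual(Y) = Y
          • more:
            ?Bool ↦ !Bool
              !Unit ↦ ?Unit
                dual(Y) = Y
    • done:
      ?Str ↦ !Str
        !Unit ↦ ?Unit
          !Int ↦ ?Int
            &{done,more,err} ↦ +{done,more,err}  (external→internal)
              • done:
                dual(end) = end
              • more:
                dual(Y) = Y
              • err:
                dual(end) = end

rec Y.+{ack: !Bool.+{ok: +{data: +{done: Y, data: end}, stop: &{retry: Y, done: Y}}, retry: ?Str.+{ok: Y, retry: Y, data: Y}, more: !Bool.?Unit.Y}, done: !Str.?Unit.?Int.+{done: end, more: Y, err: end}}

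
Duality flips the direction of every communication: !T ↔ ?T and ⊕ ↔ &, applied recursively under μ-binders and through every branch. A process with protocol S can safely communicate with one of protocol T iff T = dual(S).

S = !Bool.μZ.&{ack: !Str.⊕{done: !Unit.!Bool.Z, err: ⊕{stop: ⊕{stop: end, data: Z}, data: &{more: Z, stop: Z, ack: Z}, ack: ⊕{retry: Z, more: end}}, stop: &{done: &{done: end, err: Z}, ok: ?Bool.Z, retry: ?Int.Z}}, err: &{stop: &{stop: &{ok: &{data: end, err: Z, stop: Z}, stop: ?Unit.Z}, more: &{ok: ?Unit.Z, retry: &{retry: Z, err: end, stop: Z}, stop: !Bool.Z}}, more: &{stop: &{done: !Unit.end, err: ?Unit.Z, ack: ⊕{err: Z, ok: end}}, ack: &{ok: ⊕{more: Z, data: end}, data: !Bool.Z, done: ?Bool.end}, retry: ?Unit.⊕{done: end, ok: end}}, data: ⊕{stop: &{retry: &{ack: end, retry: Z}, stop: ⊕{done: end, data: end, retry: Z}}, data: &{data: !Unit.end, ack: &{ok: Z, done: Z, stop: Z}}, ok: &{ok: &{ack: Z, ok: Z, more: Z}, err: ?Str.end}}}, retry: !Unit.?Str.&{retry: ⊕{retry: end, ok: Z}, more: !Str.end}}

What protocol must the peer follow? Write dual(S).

?Bool.μZ.⊕{ack: ?Str.&{done: ?Unit.?Bool.Z, err: &{stop: &{stop: end, data: Z}, data: ⊕{more: Z, stop: Z, ack: Z}, ack: &{retry: Z, more: end}}, stop: ⊕{done: ⊕{done: end, err: Z}, ok: !Bool.Z, retry: !Int.Z}}, err: ⊕{stop: ⊕{stop: ⊕{ok: ⊕{data: end, err: Z, stop: Z}, stop: !Unit.Z}, more: ⊕{ok: !Unit.Z, retry: ⊕{retry: Z, err: end, stop: Z}, stop: ?Bool.Z}}, more: ⊕{stop: ⊕{done: ?Unit.end, err: !Unit.Z, ack: &{err: Z, ok: end}}, ack: ⊕{ok: &{more: Z, data: end}, data: ?Bool.Z, done: !Bool.end}, retry: !Unit.&{done: end, ok: end}}, data: &{stop: ⊕{retry: ⊕{ack: end, retry: Z}, stop: &{done: end, data: end, retry: Z}}, data: ⊕{data: ?Unit.end, ack: ⊕{ok: Z, done: Z, stop: Z}}, ok: ⊕{ok: ⊕{ack: Z, ok: Z, more: Z}, err: !Str.end}}}, retry: ?Unit.!Str.⊕{retry: &{retry: end, ok: Z}, more: ?Str.end}}

!Bool → ?Bool
  μZ → μZ  (binder kept)
    &{ack,err,retry} → ⊕{ack,err,retry}  (&→⊕)
      • ack:
        !Str → ?Str
          ⊕{done,err,stop} → &{done,err,stop}  (internal→external)
            • done:
              !Unit → ?Unit
                !Bool → ?Bool
                  Z ↦ Z
            • err:
              ⊕{stop,data,ack} → &{stop,data,ack}  (internal→external)
                • stop:
                  ⊕{stop,data} → &{stop,data}  (internal→external)
                    • stop:
                      end ↦ end
                    • data:
                      Z ↦ Z
                • data:
                  &{more,stop,ack} → ⊕{more,stop,ack}  (&→⊕)
                    • more:
                      Z ↦ Z
                    • stop:
                      Z ↦ Z
                    • ack:
                      Z ↦ Z
                • ack:
                  ⊕{retry,more} → &{retry,more}  (internal→external)
                    • retry:
                      Z ↦ Z
                    • more:
                      end ↦ end
            • stop:
              &{done,ok,retry} → ⊕{done,ok,retry}  (&→⊕)
                • done:
                  &{done,err} → ⊕{done,err}  (&→⊕)
                    • done:
                      end ↦ end
                    • err:
                      Z ↦ Z
                • ok:
                  ?Bool → !Bool
                    Z ↦ Z
                • retry:
                  ?Int → !Int
                    Z ↦ Z
      • err:
        &{stop,more,data} → ⊕{stop,more,data}  (&→⊕)
          • stop:
            &{stop,more} → ⊕{stop,more}  (&→⊕)
              • stop:
                &{ok,stop} → ⊕{ok,stop}  (&→⊕)
                  • ok:
                    &{data,err,stop} → ⊕{data,err,stop}  (&→⊕)
                      • data:
                        end ↦ end
                      • err:
                        Z ↦ Z
                      • stop:
                        Z ↦ Z
                  • stop:
                    ?Unit → !Unit
                      Z ↦ Z
              • more:
                &{ok,retry,stop} → ⊕{ok,retry,stop}  (&→⊕)
                  • ok:
                    ?Unit → !Unit
                      Z ↦ Z
                  • retry:
                    &{retry,err,stop} → ⊕{retry,err,stop}  (&→⊕)
                      • retry:
                        Z ↦ Z
                      • err:
                        end ↦ end
                      • stop:
                        Z ↦ Z
                  • stop:
                    !Bool → ?Bool
                      Z ↦ Z
          • more:
            &{stop,ack,retry} → ⊕{stop,ack,retry}  (&→⊕)
              • stop:
                &{done,err,ack} → ⊕{done,err,ack}  (&→⊕)
                  • done:
                    !Unit → ?Unit
                      end ↦ end
                  • err:
                    ?Unit → !Unit
                      Z ↦ Z
                  • ack:
                    ⊕{err,ok} → &{err,ok}  (internal→external)
                      • err:
                        Z ↦ Z
                      • ok:
                        end ↦ end
              • ack:
                &{ok,data,done} → ⊕{ok,data,done}  (&→⊕)
                  • ok:
                    ⊕{more,data} → &{more,data}  (internal→external)
                      • more:
                        Z ↦ Z
                      • data:
                        end ↦ end
                  • data:
                    !Bool → ?Bool
                      Z ↦ Z
                  • done:
                    ?Bool → !Bool
                      end ↦ end
              • retry:
                ?Unit → !Unit
                  ⊕{done,ok} → &{done,ok}  (internal→external)
                    • done:
                      end ↦ end
                    • ok:
                      end ↦ end
          • data:
            ⊕{stop,data,ok} → &{stop,data,ok}  (internal→external)
              • stop:
                &{retry,stop} → ⊕{retry,stop}  (&→⊕)
                  • retry:
                    &{ack,retry} → ⊕{ack,retry}  (&→⊕)
                      • ack:
                        end ↦ end
                      • retry:
                        Z ↦ Z
                  • stop:
                    ⊕{done,data,retry} → &{done,data,retry}  (internal→external)
                      • done:
                        end ↦ end
                      • data:
                        end ↦ end
                      • retry:
                        Z ↦ Z
              • data:
                &{data,ack} → ⊕{data,ack}  (&→⊕)
                  • data:
                    !Unit → ?Unit
                      end ↦ end
                  • ack:
                    &{ok,done,stop} → ⊕{ok,done,stop}  (&→⊕)
                      • ok:
                        Z ↦ Z
                      • done:
                        Z ↦ Z
                      • stop:
                        Z ↦ Z
              • ok:
                &{ok,err} → ⊕{ok,err}  (&→⊕)
                  • ok:
                    &{ack,ok,more} → ⊕{ack,ok,more}  (&→⊕)
                      • ack:
                        Z ↦ Z
                      • ok:
                        Z ↦ Z
                      • more:
                        Z ↦ Z
                  • err:
                    ?Str → !Str
                      end ↦ end
      • retry:
        !Unit → ?Unit
          ?Str → !Str
            &{retry,more} → ⊕{retry,more}  (&→⊕)
              • retry:
                ⊕{retry,ok} → &{retry,ok}  (internal→external)
                  • retry:
                    end ↦ end
                  • ok:
                    Z ↦ Z
              • more:
                !Str → ?Str
                  end ↦ end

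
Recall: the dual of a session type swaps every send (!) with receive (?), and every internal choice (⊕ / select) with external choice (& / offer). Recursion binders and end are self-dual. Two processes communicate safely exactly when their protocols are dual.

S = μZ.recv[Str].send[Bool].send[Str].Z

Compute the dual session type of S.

μZ ↦ μZ  (rec unchanged)
  recv[Str] ↦ send[Str]
    send[Bool] ↦ recv[Bool]
      send[Str] ↦ recv[Str]
        Z ↦ Z

μZ.send[Str].recv[Bool].recv[Str].Z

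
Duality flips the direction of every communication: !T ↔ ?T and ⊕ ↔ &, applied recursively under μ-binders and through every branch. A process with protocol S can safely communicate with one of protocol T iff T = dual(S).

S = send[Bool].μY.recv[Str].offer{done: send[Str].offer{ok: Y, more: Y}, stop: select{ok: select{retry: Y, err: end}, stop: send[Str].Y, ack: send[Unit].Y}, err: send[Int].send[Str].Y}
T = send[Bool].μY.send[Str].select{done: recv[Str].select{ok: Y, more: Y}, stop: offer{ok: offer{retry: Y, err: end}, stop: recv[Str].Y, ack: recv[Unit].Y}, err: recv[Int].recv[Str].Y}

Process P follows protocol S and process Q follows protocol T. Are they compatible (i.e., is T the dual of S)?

NO

send[Bool] vs send[Bool]  ✗ same direction on both sides — not dual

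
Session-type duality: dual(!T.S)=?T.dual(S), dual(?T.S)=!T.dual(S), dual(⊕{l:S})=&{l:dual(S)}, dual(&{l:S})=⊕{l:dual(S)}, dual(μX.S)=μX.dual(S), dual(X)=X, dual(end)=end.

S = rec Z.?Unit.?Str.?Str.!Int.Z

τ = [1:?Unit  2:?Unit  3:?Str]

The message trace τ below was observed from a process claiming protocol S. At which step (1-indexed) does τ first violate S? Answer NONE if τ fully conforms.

2

step 1: ?Unit  ✓  cont: ?Str.?Str.!Int.rec Z.…
step 2: got ?Unit, protocol expects ?Str  ✗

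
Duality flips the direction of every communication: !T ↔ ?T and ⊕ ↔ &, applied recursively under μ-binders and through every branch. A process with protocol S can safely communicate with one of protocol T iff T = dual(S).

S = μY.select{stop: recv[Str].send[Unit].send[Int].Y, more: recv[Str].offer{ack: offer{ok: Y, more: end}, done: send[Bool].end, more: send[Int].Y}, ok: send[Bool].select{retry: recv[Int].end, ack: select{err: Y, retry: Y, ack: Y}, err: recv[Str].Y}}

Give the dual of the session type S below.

μY.offer{stop: send[Str].recv[Unit].recv[Int].Y, more: send[Str].select{ack: select{ok: Y, more: end}, done: recv[Bool].end, more: recv[Int].Y}, ok: recv[Bool].offer{retry: send[Int].end, ack: offer{err: Y, retry: Y, ack: Y}, err: send[Str].Y}}

μY = μY  (binder kept)
  select{stop,more,ok} = offer{stop,more,ok}  (select→offer)
    case stop:
      recv[Str] = send[Str]
        send[Unit] = recv[Unit]
          send[Int] = recv[Int]
            Y ↦ Y
    case more:
      recv[Str] = send[Str]
        offer{ack,done,more} = select{ack,done,more}  (external→internal)
          case ack:
            offer{ok,more} = select{ok,more}  (external→internal)
              case ok:
                Y ↦ Y
              case more:
                end ↦ end
          case done:
            send[Bool] = recv[Bool]
              end ↦ end
          case more:
            send[Int] = recv[Int]
              Y ↦ Y
    case ok:
      send[Bool] = recv[Bool]
        select{retry,ack,err} = offer{retry,ack,err}  (select→offer)
          case retry:
            recv[Int] = send[Int]
              end ↦ end
          case ack:
            select{err,retry,ack} = offer{err,retry,ack}  (select→offer)
              case err:
                Y ↦ Y
              case retry:
                Y ↦ Y
              case ack:
                Y ↦ Y
          case err:
            recv[Str] = send[Str]
              Y ↦ Y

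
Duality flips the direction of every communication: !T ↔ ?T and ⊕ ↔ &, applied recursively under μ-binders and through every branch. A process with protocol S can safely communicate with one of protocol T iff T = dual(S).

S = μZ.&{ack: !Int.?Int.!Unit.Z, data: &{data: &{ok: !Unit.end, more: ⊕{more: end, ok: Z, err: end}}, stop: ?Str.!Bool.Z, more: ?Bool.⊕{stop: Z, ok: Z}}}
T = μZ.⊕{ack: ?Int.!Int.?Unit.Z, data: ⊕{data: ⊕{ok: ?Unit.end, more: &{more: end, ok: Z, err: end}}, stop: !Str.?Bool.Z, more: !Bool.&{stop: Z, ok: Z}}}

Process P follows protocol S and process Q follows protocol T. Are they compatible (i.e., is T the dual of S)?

μZ ‖ μZ  ok (rec unchanged)
  &{ack,data} ‖ ⊕{ack,data}  ok labels match
    • ack:
      !Int ‖ ?Int  ok
        ?Int ‖ !Int  ok
          !Unit ‖ ?Unit  ok
            Z ‖ Z  ok
    • data:
      &{data,stop,more} ‖ ⊕{data,stop,more}  ok labels match
        • data:
          &{ok,more} ‖ ⊕{ok,more}  ok labels match
            • ok:
              !Unit ‖ ?Unit  ok
                end ‖ end  ok
            • more:
              ⊕{more,ok,err} ‖ &{more,ok,err}  ok labels match
                • more:
                  end ‖ end  ok
                • ok:
                  Z ‖ Z  ok
                • err:
                  end ‖ end  ok
        • stop:
          ?Str ‖ !Str  ok
            !Bool ‖ ?Bool  ok
              Z ‖ Z  ok
        • more:
          ?Bool ‖ !Bool  ok
            ⊕{stop,ok} ‖ &{stop,ok}  ok labels match
              • stop:
                Z ‖ Z  ok
              • ok:
                Z ‖ Z  ok

YES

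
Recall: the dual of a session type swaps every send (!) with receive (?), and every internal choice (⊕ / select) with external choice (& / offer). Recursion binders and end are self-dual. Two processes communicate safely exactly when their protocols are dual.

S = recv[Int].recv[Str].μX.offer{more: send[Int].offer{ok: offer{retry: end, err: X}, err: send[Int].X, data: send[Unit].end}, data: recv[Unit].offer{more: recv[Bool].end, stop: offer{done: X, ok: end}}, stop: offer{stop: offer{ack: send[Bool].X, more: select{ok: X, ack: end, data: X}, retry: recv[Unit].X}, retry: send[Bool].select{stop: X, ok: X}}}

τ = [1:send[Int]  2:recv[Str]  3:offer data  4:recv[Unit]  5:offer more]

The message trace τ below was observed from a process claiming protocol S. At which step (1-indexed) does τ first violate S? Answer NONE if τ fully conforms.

step 1: got send[Int], protocol expects recv[Int]  ✗

1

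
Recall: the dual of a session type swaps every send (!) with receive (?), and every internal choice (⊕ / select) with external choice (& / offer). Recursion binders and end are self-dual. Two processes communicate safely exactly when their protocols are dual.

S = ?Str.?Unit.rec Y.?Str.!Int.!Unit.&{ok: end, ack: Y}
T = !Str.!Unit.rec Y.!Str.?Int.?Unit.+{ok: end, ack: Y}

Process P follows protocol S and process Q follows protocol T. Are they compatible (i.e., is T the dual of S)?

?Str | !Str  ✓
  ?Unit | !Unit  ✓
    rec Y | rec Y  ✓ (binder kept)
      ?Str | !Str  ✓
        !Int | ?Int  ✓
          !Unit | ?Unit  ✓
            &{ok,ack} | +{ok,ack}  ✓ labels match
              • ok:
                end | end  ✓
              • ack:
                Y | Y  ✓

YES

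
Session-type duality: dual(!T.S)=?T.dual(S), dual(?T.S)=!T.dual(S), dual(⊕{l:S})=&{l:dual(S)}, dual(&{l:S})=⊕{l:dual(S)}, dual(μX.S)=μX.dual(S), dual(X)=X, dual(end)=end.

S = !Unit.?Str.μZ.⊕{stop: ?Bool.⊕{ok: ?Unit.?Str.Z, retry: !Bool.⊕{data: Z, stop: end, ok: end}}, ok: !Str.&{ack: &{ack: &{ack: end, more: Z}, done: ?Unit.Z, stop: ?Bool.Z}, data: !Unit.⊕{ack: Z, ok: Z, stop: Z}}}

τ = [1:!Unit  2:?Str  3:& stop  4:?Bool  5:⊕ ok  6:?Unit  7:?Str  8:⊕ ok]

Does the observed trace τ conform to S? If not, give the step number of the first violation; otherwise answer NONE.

3

step 1: !Unit  ✓  residual = ?Str.μZ.…
step 2: ?Str  ✓  residual = μZ.…
step 3: got & stop, protocol expects ⊕ stop or ⊕ ok  ✗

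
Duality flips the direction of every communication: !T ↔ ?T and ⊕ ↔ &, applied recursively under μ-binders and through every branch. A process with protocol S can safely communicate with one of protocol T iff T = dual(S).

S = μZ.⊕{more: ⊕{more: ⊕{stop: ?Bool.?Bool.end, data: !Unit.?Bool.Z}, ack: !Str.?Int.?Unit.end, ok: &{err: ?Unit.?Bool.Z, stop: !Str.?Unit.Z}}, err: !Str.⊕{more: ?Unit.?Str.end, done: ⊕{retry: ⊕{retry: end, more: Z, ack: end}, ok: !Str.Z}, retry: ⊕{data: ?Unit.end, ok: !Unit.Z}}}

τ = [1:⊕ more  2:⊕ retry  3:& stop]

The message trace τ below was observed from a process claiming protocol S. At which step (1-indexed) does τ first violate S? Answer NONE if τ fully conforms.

step 1: ⊕ more  ✓  state: ⊕{more: ⊕{stop: ?Bool.?Bool.end, data: !Unit.?Bool.μZ.…}, ack: !Str.?Int.?Unit.end, ok: &{err: ?Unit.?Bool.μZ.…, stop: !Str.?Unit.μZ.…}}
step 2: got ⊕ retry, protocol expects ⊕ more or ⊕ ack or ⊕ ok  ✗

2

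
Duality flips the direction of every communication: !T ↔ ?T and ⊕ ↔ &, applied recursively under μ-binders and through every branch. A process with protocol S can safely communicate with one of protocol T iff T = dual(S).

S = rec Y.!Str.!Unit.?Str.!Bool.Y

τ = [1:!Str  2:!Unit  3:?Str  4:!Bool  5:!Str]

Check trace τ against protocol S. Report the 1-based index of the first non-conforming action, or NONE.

NONE

[1] !Str  ✓  cont: !Unit.?Str.!Bool.rec Y.…
[2] !Unit  ✓  cont: ?Str.!Bool.rec Y.…
[3] ?Str  ✓  cont: !Bool.rec Y.…
[4] !Bool  ✓  cont: rec Y.…
[5] !Str  ✓  cont: !Unit.?Str.!Bool.rec Y.…
trace exhausted — no violation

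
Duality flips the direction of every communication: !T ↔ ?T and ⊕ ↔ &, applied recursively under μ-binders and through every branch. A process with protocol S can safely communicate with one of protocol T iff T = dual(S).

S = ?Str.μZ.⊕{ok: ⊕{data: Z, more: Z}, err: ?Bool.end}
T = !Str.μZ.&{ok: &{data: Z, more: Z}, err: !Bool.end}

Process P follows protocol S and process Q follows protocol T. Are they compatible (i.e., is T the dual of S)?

?Str vs !Str  ✓
  μZ vs μZ  ✓ (rec unchanged)
    ⊕{ok,err} vs &{ok,err}  ✓ labels match
      case ok:
        ⊕{data,more} vs &{data,more}  ✓ labels match
          case data:
            Z vs Z  ✓
          case more:
            Z vs Z  ✓
      case err:
        ?Bool vs !Bool  ✓
          end vs end  ✓

YES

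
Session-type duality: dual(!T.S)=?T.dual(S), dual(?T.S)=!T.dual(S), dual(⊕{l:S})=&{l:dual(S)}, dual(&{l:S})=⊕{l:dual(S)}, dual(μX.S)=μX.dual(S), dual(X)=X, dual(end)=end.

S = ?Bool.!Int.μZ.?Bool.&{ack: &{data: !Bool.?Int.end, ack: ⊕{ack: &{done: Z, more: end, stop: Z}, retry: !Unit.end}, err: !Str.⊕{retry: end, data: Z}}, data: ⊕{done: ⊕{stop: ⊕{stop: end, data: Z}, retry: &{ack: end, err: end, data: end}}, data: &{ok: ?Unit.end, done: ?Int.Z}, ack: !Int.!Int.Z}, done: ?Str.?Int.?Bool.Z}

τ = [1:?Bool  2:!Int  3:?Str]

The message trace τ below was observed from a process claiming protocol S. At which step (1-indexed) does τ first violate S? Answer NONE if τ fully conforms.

step 1: ?Bool  match  now at !Int.μZ.…
step 2: !Int  match  now at μZ.…
step 3: got ?Str, protocol expects ?Bool  ✗

3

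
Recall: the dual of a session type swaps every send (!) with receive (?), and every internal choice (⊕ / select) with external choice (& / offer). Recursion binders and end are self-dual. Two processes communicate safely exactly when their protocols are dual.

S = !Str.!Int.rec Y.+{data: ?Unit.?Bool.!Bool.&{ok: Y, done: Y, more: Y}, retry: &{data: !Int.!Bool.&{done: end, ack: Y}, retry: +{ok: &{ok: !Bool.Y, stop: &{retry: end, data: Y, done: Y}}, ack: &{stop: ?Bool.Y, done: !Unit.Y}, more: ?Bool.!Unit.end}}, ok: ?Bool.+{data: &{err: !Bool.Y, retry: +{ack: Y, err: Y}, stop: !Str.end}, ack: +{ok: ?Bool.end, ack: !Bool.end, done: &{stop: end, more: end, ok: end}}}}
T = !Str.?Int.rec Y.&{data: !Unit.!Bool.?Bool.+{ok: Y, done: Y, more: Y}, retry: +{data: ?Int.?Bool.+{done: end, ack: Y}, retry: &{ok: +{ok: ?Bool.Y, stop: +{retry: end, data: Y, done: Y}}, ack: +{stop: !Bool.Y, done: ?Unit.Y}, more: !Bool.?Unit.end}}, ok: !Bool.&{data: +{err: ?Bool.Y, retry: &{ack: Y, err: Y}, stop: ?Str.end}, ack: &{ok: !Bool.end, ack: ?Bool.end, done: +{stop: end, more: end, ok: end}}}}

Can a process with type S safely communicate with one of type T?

!Str ‖ !Str  ✗ same direction on both sides — not dual

NO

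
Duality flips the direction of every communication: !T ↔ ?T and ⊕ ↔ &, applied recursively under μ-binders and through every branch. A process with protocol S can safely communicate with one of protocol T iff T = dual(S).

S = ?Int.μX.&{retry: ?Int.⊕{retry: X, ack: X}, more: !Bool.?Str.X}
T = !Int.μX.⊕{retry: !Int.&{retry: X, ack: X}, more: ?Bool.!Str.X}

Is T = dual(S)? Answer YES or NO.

?Int | !Int  ✓
  μX | μX  ✓ (μ self-dual)
    &{retry,more} | ⊕{retry,more}  ✓ labels match
      case retry:
        ?Int | !Int  ✓
          ⊕{retry,ack} | &{retry,ack}  ✓ labels match
            case retry:
              X | X  ✓
            case ack:
              X | X  ✓
      case more:
        !Bool | ?Bool  ✓
          ?Str | !Str  ✓
            X | X  ✓

YES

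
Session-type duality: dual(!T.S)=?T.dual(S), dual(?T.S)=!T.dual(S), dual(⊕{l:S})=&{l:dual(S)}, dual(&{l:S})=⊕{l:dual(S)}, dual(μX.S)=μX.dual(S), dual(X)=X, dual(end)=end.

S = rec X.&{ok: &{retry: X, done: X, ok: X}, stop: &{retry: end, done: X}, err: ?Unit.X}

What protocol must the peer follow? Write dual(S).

rec X → rec X  (rec unchanged)
  &{ok,stop,err} → +{ok,stop,err}  (offer→select)
    case ok:
      &{retry,done,ok} → +{retry,done,ok}  (offer→select)
        case retry:
          dual(X) = X
        case done:
          dual(X) = X
        case ok:
          dual(X) = X
    case stop:
      &{retry,done} → +{retry,done}  (offer→select)
        case retry:
          dual(end) = end
        case done:
          dual(X) = X
    case err:
      ?Unit → !Unit
        dual(X) = X

rec X.+{ok: +{retry: X, done: X, ok: X}, stop: +{retry: end, done: X}, err: !Unit.X}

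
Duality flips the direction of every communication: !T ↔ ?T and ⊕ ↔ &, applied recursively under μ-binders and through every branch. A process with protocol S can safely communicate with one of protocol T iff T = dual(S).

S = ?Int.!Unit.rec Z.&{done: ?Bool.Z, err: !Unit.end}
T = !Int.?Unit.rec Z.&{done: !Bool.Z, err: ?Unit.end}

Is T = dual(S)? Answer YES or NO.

NO

?Int vs !Int  match
  !Unit vs ?Unit  match
    rec Z vs rec Z  match (rec unchanged)
      &{done,err} vs &{done,err}  ✗ choice polarity not flipped — not dual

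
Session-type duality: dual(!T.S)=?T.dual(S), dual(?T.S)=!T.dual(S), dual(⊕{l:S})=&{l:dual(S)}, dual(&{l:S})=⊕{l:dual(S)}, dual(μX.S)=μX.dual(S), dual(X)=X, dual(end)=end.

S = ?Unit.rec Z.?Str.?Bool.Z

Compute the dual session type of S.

?Unit → !Unit
  rec Z → rec Z  (binder kept)
    ?Str → !Str
      ?Bool → !Bool
        dual(Z) = Z

!Unit.rec Z.!Str.!Bool.Z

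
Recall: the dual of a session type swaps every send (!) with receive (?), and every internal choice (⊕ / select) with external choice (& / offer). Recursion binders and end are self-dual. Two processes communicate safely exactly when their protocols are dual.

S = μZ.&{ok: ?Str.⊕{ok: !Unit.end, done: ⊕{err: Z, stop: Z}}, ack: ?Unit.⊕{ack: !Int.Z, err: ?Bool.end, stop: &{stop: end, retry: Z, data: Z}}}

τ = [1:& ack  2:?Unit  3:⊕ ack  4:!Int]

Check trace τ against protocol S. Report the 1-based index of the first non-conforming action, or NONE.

NONE

@1 & ack  ✓  now at ?Unit.⊕{ack: !Int.μZ.…, err: ?Bool.end, stop: &{stop: end, retry: μZ.…, data: μZ.…}}
@2 ?Unit  ✓  now at ⊕{ack: !Int.μZ.…, err: ?Bool.end, stop: &{stop: end, retry: μZ.…, data: μZ.…}}
@3 ⊕ ack  ✓  now at !Int.μZ.…
@4 !Int  ✓  now at μZ.…
all 4 steps conform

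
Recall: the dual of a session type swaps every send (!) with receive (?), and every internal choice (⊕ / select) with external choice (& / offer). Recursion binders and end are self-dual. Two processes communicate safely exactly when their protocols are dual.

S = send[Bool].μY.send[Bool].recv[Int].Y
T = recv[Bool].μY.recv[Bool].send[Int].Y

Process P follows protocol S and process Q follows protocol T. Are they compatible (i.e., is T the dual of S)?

YES

send[Bool] | recv[Bool]  ok
  μY | μY  ok (binder kept)
    send[Bool] | recv[Bool]  ok
      recv[Int] | send[Int]  ok
        Y | Y  ok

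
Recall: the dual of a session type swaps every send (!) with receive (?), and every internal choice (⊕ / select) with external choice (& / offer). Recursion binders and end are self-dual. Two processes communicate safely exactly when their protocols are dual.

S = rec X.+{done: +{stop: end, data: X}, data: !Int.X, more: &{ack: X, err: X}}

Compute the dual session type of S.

rec X.&{done: &{stop: end, data: X}, data: ?Int.X, more: +{ack: X, err: X}}

rec X = rec X  (rec unchanged)
  +{done,data,more} = &{done,data,more}  (select→offer)
    case done:
      +{stop,data} = &{stop,data}  (select→offer)
        case stop:
          dual(end) = end
        case data:
          dual(X) = X
    case data:
      !Int = ?Int
        dual(X) = X
    case more:
      &{ack,err} = +{ack,err}  (external→internal)
        case ack:
          dual(X) = X
        case err:
          dual(X) = X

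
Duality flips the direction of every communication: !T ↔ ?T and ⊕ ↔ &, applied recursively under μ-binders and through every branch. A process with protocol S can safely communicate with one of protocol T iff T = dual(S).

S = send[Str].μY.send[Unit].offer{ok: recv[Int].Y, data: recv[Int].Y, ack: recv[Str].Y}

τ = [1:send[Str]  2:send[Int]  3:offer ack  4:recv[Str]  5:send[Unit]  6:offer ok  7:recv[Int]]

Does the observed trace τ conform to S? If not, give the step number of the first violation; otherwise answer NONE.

@1 send[Str]  ✓  cont: μY.…
@2 got send[Int], protocol expects send[Unit]  ✗

2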